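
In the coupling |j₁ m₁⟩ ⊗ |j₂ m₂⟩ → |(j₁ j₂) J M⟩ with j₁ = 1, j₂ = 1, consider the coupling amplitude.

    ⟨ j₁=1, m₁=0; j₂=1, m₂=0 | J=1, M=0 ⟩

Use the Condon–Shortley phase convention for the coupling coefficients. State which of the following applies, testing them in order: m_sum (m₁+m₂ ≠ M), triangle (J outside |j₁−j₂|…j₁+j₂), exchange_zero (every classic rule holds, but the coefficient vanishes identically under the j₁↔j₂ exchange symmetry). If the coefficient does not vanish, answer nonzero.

m-sum: m₁+m₂ = 0+0 = 0, M = 0  ✓
triangle: |j₁−j₂| = 0 ≤ J = 1 ≤ j₁+j₂ = 2  ✓
exchange: j₁=j₂ and m₁=m₂, and (−1)^(j₁+j₂−J) = (−1)^1 = −1 forces ⟨j₁m₁;j₂m₂|JM⟩ = −⟨j₂m₂;j₁m₁|JM⟩ = −⟨j₁m₁;j₂m₂|JM⟩ ⇒ the coefficient vanishes identically
Racah sum check: Σ_k collapses to 0 ⇒ CG = 0

exchange_zero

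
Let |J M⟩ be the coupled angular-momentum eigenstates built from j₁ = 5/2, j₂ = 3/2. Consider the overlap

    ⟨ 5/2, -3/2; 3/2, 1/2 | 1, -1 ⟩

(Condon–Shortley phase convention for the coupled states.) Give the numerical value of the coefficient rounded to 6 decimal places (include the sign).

j₁+j₂−J=3  J+j₁−j₂=2  J−j₁+j₂=0  j₁+j₂+J+1=6
(j₁±m₁, j₂±m₂, J±M) = (1,4,2,1,0,2)
P² = 24/5
sum k=2..2:
  [2] +1/4 = 1/4
S = 1/4
C² = P²·S² = 3/10 ; C = +0.547723

+√(3/10) = +0.547723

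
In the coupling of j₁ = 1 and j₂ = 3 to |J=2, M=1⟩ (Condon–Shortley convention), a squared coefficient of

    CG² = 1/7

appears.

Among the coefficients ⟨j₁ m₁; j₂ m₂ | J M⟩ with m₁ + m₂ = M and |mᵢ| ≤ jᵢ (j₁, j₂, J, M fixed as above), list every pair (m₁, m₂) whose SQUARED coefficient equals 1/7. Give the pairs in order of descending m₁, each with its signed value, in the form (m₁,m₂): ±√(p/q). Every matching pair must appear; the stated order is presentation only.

Admissible pairs with m₁+m₂ = M = 1: (-1,2), (0,1), (1,0)
  (m₁,m₂)=(1,0): CG² = 1/7, CG = +√(1/7)   ← matches the target
  (m₁,m₂)=(0,1): CG² = 8/21, CG = −√(8/21)
  (m₁,m₂)=(-1,2): CG² = 10/21, CG = +√(10/21)
Pairs with CG² = 1/7: (1,0): +√(1/7)

(1,0): +√(1/7)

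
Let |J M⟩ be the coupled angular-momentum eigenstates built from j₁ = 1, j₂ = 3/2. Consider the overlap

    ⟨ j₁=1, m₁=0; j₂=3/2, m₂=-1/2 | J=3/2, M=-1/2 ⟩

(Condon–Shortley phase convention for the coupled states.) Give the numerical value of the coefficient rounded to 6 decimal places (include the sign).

+√(1/15) = +0.258199

triangle: 1!×1!×2!/5! = 2/120
(j±m)!: 1!×1!×1!×2!×1!×2! = 4
prefactor² = (2J+1)×Δ×N² = 4/15
  k=0: +1/(0!×1!×1!×1!×0!×1!) = 1
  k=1: −1/(1!×0!×0!×0!×1!×2!) = -1/2
Σ = 1/2  ⇒  CG² = 4/15×(1/2)² = 1/15
CG = +√(1/15) = +0.258199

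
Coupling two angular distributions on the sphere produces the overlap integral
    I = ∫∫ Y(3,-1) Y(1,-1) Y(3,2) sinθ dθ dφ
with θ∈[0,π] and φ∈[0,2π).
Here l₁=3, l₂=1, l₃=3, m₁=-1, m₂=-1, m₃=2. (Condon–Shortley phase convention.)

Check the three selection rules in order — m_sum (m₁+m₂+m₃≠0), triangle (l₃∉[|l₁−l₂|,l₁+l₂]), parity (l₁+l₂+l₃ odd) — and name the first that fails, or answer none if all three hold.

parity

Σmᵢ = 0  ✓
l₃∈[|l₁−l₂|,l₁+l₂]=[2,4], have l₃=3  ✓
Σlᵢ = 7 ⇒ odd  ✗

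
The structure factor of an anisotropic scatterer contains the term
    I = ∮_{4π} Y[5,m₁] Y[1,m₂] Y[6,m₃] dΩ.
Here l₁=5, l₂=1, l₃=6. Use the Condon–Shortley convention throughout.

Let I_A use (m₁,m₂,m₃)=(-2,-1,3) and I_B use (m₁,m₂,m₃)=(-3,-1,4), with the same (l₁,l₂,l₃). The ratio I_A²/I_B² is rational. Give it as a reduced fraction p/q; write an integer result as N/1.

l's match ⇒ only the (l;m) 3-j factors differ between A and B.
A: triangle coeff Δ(5,1,6) = 1/858; Σ_t [0,0]: t=0:+1/60480 = 1/60480; (3j)²=6/143 [(5 1 6; -2 -1 3)], sign=-1
B: triangle coeff Δ(5,1,6) = 1/858; Σ_t [0,0]: t=0:+1/161280 = 1/161280; (3j)²=15/286 [(5 1 6; -3 -1 4)], sign=+1
I_A²/I_B² = (6/143)/(15/286) = 4/5

4/5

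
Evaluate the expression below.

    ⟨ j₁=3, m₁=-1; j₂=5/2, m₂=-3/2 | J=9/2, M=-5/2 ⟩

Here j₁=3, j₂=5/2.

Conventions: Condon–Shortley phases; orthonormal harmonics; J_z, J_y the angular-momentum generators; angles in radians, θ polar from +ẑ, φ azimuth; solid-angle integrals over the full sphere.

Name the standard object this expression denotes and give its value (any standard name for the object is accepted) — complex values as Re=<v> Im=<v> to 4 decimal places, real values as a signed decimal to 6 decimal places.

Clebsch–Gordan coefficient, +√(10/99) ≈ +0.317821

This is a Clebsch–Gordan (vector-coupling) coefficient.
√[10·1!5!4!/11! · 2!4!1!4!2!7!] = √(92160/11)
  +(−1)^0/∏(0,1,4,1,1,3)! = 1/144  (running 1/144)
  +(−1)^1/∏(1,0,3,0,2,4)! = -1/288  (running 1/288)
⟨..|..⟩ = √(92160/11)·(1/288) = +0.317821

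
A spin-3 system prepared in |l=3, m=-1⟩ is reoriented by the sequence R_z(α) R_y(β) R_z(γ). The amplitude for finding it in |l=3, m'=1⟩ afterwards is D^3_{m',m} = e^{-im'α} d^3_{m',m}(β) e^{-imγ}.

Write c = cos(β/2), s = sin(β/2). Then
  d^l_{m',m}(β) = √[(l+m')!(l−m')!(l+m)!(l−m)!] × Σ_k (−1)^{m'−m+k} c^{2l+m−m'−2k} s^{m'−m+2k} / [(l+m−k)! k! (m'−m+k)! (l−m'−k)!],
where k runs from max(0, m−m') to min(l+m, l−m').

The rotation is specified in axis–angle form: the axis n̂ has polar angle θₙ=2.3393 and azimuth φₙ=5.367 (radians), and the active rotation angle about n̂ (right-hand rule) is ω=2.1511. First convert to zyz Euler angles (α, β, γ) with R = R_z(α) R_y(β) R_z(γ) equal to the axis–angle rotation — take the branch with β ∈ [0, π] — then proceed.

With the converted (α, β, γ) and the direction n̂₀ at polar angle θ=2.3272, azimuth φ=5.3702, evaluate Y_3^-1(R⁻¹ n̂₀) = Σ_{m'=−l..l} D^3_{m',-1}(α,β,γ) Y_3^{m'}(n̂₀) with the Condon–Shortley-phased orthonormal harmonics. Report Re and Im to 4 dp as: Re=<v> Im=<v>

Axis–angle → zyz. n̂ = (sinθₙcosφₙ, sinθₙsinφₙ, cosθₙ) = (+0.437734, -0.570333, -0.695060), ω = 2.1511.
R = I cosω + sinω [n̂]ₓ + (1−cosω) n̂n̂ᵀ gives
  R = [-0.251611, +0.194742, -0.948034; -0.967811, -0.044654, +0.247687; +0.005902, +0.979838, +0.199709]
β = atan2(√(R₁₃²+R₂₃²), R₃₃) = 1.369736; α = atan2(R₂₃, R₁₃) mod 2π = 2.886041; γ = atan2(R₃₂, −R₃₁) mod 2π = 1.576819
Need the full column D^3_{m',-1} for m'=−3..3 at α=2.8860, β=1.3697, γ=1.5768.
cos(β/2)=0.774503, sin(β/2)=0.632571
d^3_{-3,-1}: single k=2 term ⇒ +0.557642;  D = -0.384426-0.403956i
d^3_{-2,-1}: k∈[1..2] ⇒ +0.557473 -0.743748 = -0.186275;  D = -0.090134-0.163016i
d^3_{-1,-1}: k∈[0..2] ⇒ +0.215843 -1.151860 +0.576280 = -0.359738;  D = +0.088836+0.348596i
d^3_{0,-1}: k∈[0..2] ⇒ -0.610681 +1.222103 -0.271743 = +0.339679;  D = -0.002046+0.339673i
d^3_{1,-1}: k∈[0..2] ⇒ +0.863895 -0.768373 +0.064070 = +0.159592;  D = +0.041271-0.154163i
d^3_{2,-1}: k∈[0..1] ⇒ -0.743748 +0.248067 = -0.495682;  D = +0.245057-0.430868i
d^3_{3,-1}: single k=0 term ⇒ +0.371987;  D = +0.259667-0.266359i
Y_3^{m'}(θ=2.3272,φ=5.3702) and Σ D·Y over m':
  (-0.3844-0.4040i)·(-0.1477+0.0629i)  (-0.0901-0.1630i)·(+0.0937-0.3590i)  (+0.0888+0.3486i)·(+0.1947+0.2521i)  (-0.0020+0.3397i)·(+0.1652+0.0000i)  (+0.0413-0.1542i)·(-0.1947+0.2521i)  (+0.2451-0.4309i)·(+0.0937+0.3590i)  (+0.2597-0.2664i)·(+0.1477+0.0629i)
Y_3^-1(R⁻¹ n̂) = +0.207871+0.263996i

Re=0.2079 Im=0.2640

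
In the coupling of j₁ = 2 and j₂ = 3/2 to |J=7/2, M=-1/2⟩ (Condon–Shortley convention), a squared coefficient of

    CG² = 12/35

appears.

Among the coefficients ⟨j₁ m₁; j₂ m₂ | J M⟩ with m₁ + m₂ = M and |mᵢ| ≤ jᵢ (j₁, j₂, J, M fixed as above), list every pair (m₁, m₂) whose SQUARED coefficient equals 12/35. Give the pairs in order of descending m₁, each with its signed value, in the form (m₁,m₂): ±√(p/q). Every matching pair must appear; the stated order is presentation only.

(-1,1/2): +√(12/35)

Admissible pairs with m₁+m₂ = M = -1/2: (-2,3/2), (-1,1/2), (0,-1/2), (1,-3/2)
  (m₁,m₂)=(1,-3/2): CG² = 4/35, CG = +√(4/35)
  (m₁,m₂)=(0,-1/2): CG² = 18/35, CG = +√(18/35)
  (m₁,m₂)=(-1,1/2): CG² = 12/35, CG = +√(12/35)   ← matches the target
  (m₁,m₂)=(-2,3/2): CG² = 1/35, CG = +√(1/35)
Pairs with CG² = 12/35: (-1,1/2): +√(12/35)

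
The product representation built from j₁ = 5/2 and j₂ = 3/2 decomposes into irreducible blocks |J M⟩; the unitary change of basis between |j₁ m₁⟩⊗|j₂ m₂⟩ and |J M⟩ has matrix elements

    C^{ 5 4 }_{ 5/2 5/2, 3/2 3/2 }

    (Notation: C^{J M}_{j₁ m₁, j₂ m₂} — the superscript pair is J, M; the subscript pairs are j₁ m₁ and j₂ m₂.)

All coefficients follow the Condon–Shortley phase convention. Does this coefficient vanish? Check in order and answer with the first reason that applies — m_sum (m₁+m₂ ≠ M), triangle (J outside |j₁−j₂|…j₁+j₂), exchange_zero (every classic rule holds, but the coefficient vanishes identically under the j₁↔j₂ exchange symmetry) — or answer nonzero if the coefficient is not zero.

m-sum: m₁+m₂ = 5/2+3/2 = 4, M = 4  ✓
triangle: need |j₁−j₂| ≤ J ≤ j₁+j₂, i.e. J ∈ [1, 4]; J = 5 is outside ✗ ⇒ coefficient is 0

triangle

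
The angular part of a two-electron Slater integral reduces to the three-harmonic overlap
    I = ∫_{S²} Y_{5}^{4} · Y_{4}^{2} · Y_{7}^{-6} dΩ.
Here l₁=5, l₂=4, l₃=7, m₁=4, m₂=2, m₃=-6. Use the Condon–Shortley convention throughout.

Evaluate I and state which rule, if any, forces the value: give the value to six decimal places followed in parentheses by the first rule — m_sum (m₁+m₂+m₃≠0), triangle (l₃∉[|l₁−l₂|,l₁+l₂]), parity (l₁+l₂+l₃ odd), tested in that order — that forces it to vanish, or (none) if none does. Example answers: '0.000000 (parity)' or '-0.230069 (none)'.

0.061746 (none)

Checks pass: Σm=0; 16 even; l₃=7∈[1,9].
(2·5+1)(2·4+1)(2·7+1) = 1485
Δ: 2! 8! 6! / 17! → 1/6126120
sum: t=0:+1/69120 t=1:−1/20736 t=2:+1/69120 = -1/51840
3j²(5 4 7; 0 0 0) = Δ·Π!·Σ² = 280/21879  (sign +1)
sum: t=0:+1/7257600 t=1:−1/4838400 = -1/14515200
3j²(5 4 7; 4 2 -6) = Δ·Π!·Σ² = 3/1190  (sign +1)
combine: 4πI² = 1485·280/21879·3/1190 = 180/3757
take √, sign +1: I = 0.06174627
No selection rule forces the value: the integral is nonzero (none).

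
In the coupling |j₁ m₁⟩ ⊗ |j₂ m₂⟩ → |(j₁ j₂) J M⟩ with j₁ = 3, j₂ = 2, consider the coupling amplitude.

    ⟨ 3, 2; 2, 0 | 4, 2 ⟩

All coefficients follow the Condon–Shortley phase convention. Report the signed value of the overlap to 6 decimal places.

+√(12/35) = +0.585540

triangle: 1!·5!·3!/10! = 720/3628800
(j±m)!: 5!·1!·2!·2!·6!·2! = 691200
prefactor² = (2J+1)·Δ·N² = 8640/7
  k=0: +1/(0!·1!·1!·2!·4!·1!) = 1/48
  k=1: −1/(1!·0!·0!·1!·5!·2!) = -1/240
Σ = 1/60  ⇒  CG² = 8640/7·(1/60)² = 12/35
CG = +√(12/35) = +0.585540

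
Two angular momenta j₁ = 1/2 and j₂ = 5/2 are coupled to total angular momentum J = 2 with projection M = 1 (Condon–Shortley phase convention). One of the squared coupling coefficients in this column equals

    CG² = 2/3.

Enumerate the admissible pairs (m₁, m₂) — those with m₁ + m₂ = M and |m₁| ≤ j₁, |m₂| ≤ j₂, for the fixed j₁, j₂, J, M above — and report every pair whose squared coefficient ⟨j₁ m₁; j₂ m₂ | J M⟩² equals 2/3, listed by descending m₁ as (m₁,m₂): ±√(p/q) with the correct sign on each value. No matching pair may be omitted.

(-1/2,3/2): −√(2/3)

Admissible pairs with m₁+m₂ = M = 1: (-1/2,3/2), (1/2,1/2)
  (m₁,m₂)=(1/2,1/2): CG² = 1/3, CG = +√(1/3)
  (m₁,m₂)=(-1/2,3/2): CG² = 2/3, CG = −√(2/3)   ← matches the target
Pairs with CG² = 2/3: (-1/2,3/2): −√(2/3)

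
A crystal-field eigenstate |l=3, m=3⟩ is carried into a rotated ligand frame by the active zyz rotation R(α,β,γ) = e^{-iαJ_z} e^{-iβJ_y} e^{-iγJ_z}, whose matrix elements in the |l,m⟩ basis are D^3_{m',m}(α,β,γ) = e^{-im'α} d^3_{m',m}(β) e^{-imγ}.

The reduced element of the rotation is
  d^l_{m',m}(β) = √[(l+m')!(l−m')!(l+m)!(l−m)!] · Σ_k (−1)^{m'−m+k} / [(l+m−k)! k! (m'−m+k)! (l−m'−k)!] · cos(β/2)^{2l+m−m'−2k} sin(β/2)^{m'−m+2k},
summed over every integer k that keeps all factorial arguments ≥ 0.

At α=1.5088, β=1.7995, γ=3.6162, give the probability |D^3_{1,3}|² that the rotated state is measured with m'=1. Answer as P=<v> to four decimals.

D^3_{1,3}(1.5088,1.7995,3.6162) = e^{-i·1·1.5088}·d^3_{1,3}(1.7995)·e^{-i·3·3.6162}. Compute d first:
c=cos(1.799500/2)=0.621806, s=sin(1.799500/2)=0.783171; N=√[24·2·720·1]=185.903201
k: max(0,(3)−(1))=2 … min(3+(3),3−(1))=2
  k=2: (−1)^0·185.9032/(48)·0.6218^4·0.7832^2 = +0.355123
d^3_{1,3}(1.7995) = +0.355123
|D^3_{1,3}|² = |d^3_{1,3}(β)|² = (+0.355123)² = 0.126112 (the z-rotation phases have unit modulus)

P=0.1261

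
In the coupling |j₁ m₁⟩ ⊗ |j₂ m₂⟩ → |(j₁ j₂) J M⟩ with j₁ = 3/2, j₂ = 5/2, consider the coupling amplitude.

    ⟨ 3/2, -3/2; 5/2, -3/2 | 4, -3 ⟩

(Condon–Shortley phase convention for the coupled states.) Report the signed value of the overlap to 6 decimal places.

√[9·0!3!5!/9! · 0!3!1!4!1!7!] = √(12960)
  +(−1)^0/∏(0,0,3,1,0,4)! = 1/144  (running 1/144)
⟨..|..⟩ = √(12960)·(1/144) = +0.790569

+0.790569  (= +√(5/8))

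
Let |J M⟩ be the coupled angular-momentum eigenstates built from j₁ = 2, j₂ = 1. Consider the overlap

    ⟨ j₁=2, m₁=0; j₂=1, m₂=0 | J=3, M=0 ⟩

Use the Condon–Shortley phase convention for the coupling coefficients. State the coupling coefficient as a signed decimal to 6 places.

+√(3/5) ≈ +0.774597

triangle: 0!×4!×2!/7! = 48/5040
(j±m)!: 2!×2!×1!×1!×3!×3! = 144
prefactor² = (2J+1)×Δ×N² = 48/5
  k=0: +1/(0!×0!×2!×1!×2!×1!) = 1/4
Σ = 1/4  ⇒  CG² = 48/5×(1/4)² = 3/5
CG = +√(3/5) = +0.774597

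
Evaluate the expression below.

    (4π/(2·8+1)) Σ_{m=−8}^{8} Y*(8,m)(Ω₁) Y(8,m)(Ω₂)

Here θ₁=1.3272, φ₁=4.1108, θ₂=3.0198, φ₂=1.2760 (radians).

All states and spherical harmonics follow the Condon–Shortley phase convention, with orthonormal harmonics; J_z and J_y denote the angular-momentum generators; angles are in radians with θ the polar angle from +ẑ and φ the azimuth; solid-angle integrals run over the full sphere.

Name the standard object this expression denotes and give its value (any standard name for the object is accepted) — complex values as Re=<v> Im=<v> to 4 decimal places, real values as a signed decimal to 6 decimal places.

This sum is the spherical-harmonic addition theorem: it equals the Legendre polynomial P_l(cos γ) of the angle γ between the two directions.
Term-by-term m-sum for l=8 (normalisation 4π/17 = 0.739198):
  term(m=-8) = -0.00000 - 0.00000j   from Y*(Ω₁)=0.04062 + 0.40352j, Y(Ω₂)=-0.00000 + 0.00000j
  term(m=-7) = -0.00000 - 0.00000j   from Y*(Ω₁)=-0.35357 - 0.19374j, Y(Ω₂)=0.00000 + 0.00000j
  term(m=-6) = 0.00000 + 0.00000j   from Y*(Ω₁)=-0.03575 + 0.01807j, Y(Ω₂)=0.00000 - 0.00002j
  term(m=-5) = -0.00000 + 0.00009j   from Y*(Ω₁)=0.04786 - 0.35597j, Y(Ω₂)=-0.00025 + 0.00002j
  term(m=-4) = -0.00008 + 0.00023j   from Y*(Ω₁)=0.06511 + 0.05889j, Y(Ω₂)=0.00108 + 0.00262j
  term(m=-3) = 0.00447 - 0.00588j   from Y*(Ω₁)=0.30335 - 0.07230j, Y(Ω₂)=0.01833 - 0.01502j
  term(m=-2) = 0.01616 - 0.01138j   from Y*(Ω₁)=-0.05065 + 0.13153j, Y(Ω₂)=-0.11659 - 0.07800j
  term(m=-1) = -0.14314 + 0.04535j   from Y*(Ω₁)=0.16189 + 0.23583j, Y(Ω₂)=-0.15251 + 0.50227j
  term(m=+0) = -0.13588 + 0.00000j   from Y*(Ω₁)=-0.15573 + 0.00000j, Y(Ω₂)=0.87250 + 0.00000j
  term(m=+1) = -0.14314 - 0.04535j   from Y*(Ω₁)=-0.16189 + 0.23583j, Y(Ω₂)=0.15251 + 0.50227j
  term(m=+2) = 0.01616 + 0.01138j   from Y*(Ω₁)=-0.05065 - 0.13153j, Y(Ω₂)=-0.11659 + 0.07800j
  term(m=+3) = 0.00447 + 0.00588j   from Y*(Ω₁)=-0.30335 - 0.07230j, Y(Ω₂)=-0.01833 - 0.01502j
  term(m=+4) = -0.00008 - 0.00023j   from Y*(Ω₁)=0.06511 - 0.05889j, Y(Ω₂)=0.00108 - 0.00262j
  term(m=+5) = -0.00000 - 0.00009j   from Y*(Ω₁)=-0.04786 - 0.35597j, Y(Ω₂)=0.00025 + 0.00002j
  term(m=+6) = 0.00000 - 0.00000j   from Y*(Ω₁)=-0.03575 - 0.01807j, Y(Ω₂)=0.00000 + 0.00002j
  term(m=+7) = -0.00000 + 0.00000j   from Y*(Ω₁)=0.35357 - 0.19374j, Y(Ω₂)=-0.00000 + 0.00000j
  term(m=+8) = -0.00000 + 0.00000j   from Y*(Ω₁)=0.04062 - 0.40352j, Y(Ω₂)=-0.00000 - 0.00000j
Σ over m = -0.38105 + 0.00000j; ×(4π/17) → -0.28168 + 0.00000j. Real part: -0.281675

Legendre polynomial (addition theorem), -0.281675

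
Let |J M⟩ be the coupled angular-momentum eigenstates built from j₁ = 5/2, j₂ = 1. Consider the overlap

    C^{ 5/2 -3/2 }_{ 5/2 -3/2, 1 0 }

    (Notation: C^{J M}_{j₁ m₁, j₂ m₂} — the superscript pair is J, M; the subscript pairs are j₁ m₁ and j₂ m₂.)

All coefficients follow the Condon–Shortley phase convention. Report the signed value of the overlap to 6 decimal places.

−√(9/35) ≈ -0.507093

√[6·1!4!1!/7! · 1!4!1!1!1!4!] = √(576/35)
  +(−1)^0/∏(0,1,4,1,0,0)! = 1/24  (running 1/24)
  +(−1)^1/∏(1,0,3,0,1,1)! = -1/6  (running -1/8)
⟨..|..⟩ = √(576/35)·(-1/8) = -0.507093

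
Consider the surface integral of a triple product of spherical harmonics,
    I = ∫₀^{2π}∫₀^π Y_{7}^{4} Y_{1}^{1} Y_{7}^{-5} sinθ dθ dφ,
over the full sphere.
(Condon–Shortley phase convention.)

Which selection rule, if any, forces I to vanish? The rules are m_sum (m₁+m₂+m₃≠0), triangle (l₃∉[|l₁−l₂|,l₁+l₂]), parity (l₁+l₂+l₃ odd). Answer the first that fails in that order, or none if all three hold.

Σmᵢ = 0  ✓
l₃∈[|l₁−l₂|,l₁+l₂]=[6,8], have l₃=7  ✓
Σlᵢ = 15 ⇒ odd  ✗

parity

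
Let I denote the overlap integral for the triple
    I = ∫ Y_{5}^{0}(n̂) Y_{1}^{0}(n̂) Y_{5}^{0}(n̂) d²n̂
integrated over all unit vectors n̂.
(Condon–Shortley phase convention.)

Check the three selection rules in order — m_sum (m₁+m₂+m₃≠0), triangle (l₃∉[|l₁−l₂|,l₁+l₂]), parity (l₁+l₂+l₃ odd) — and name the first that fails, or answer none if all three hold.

parity

m₁+m₂+m₃ = 0 + 0 + 0 = 0  ✓
triangle: |5−1|=4 ≤ l₃=5 ≤ 5+1=6  ✓
parity: l₁+l₂+l₃ = 11 is odd  ✗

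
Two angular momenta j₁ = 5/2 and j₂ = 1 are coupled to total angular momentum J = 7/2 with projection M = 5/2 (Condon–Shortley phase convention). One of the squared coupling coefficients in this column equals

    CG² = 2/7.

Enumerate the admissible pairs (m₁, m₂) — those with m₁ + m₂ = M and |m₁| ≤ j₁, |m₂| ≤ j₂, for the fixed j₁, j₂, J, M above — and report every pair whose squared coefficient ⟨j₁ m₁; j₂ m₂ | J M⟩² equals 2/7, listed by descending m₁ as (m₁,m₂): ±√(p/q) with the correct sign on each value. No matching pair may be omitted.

(5/2,0): +√(2/7)

Admissible pairs with m₁+m₂ = M = 5/2: (3/2,1), (5/2,0)
  (m₁,m₂)=(5/2,0): CG² = 2/7, CG = +√(2/7)   ← matches the target
  (m₁,m₂)=(3/2,1): CG² = 5/7, CG = +√(5/7)
Pairs with CG² = 2/7: (5/2,0): +√(2/7)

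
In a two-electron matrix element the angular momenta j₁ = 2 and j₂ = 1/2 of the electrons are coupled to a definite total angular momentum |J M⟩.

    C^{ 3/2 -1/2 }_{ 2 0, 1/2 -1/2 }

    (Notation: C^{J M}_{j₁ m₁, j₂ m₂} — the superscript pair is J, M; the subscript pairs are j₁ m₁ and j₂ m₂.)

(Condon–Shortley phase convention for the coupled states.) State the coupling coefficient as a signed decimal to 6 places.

+√(2/5) = +0.632456

triangle: 1!×3!×0!/5! = 6/120
(j±m)!: 2!×2!×0!×1!×1!×2! = 8
prefactor² = (2J+1)×Δ×N² = 8/5
  k=0: +1/(0!×1!×2!×0!×1!×0!) = 1/2
Σ = 1/2  ⇒  CG² = 8/5×(1/2)² = 2/5
CG = +√(2/5) = +0.632456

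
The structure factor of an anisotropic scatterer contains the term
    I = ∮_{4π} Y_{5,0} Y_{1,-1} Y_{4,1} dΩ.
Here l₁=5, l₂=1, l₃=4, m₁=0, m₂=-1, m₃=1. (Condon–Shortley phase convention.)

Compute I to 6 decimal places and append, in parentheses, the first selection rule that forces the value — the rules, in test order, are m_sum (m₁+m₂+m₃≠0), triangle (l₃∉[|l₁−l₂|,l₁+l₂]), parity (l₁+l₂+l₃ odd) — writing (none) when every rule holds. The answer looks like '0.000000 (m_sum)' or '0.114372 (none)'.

0.155288 (none)

m-sum 0 ✓  L=10 even ✓  4≤4≤6 ✓
Π(2lᵢ+1) = 11×3×9 = 297
triangle coeff Δ(5,1,4) = 1/495
Σ_t [1,1]: t=1:−1/576 = -1/576
(3j)²=5/99 [(5 1 4; 0 0 0)], sign=-1
Σ_t [0,0]: t=0:+1/1440 = 1/1440
(3j)²=2/99 [(5 1 4; 0 -1 1)], sign=-1
⇒ 4πI² = 10/33
I = (+1)√(10/33/(4π)) = 0.15528807
No selection rule forces the value: the integral is nonzero (none).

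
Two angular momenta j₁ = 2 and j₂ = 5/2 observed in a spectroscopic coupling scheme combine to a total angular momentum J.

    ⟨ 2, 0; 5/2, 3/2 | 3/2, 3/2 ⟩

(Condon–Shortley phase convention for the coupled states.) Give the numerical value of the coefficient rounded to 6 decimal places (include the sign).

triangle: 3!*1!*2!/7! = 12/5040
(j±m)!: 2!*2!*4!*1!*3!*0! = 576
prefactor² = (2J+1)*Δ*N² = 192/35
  k=2: +1/(2!*1!*0!*2!*1!*0!) = 1/4
Σ = 1/4  ⇒  CG² = 192/35*(1/4)² = 12/35
CG = +√(12/35) = +0.585540

+0.585540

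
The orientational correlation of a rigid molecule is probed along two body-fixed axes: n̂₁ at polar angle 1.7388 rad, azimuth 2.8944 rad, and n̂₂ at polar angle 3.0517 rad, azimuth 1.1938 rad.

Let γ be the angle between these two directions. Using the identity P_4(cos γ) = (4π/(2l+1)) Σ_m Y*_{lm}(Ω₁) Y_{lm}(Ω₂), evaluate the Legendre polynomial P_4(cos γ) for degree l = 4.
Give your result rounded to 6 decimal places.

0.287340

Summing Y*_{l m}(θ₁,φ₁)·Y_{l m}(θ₂,φ₂) over m ∈ [−4, 4]; prefactor 4π/(2·4+1) = 1.396263:
  m=-4: (+0.229854-0.349287i) × (+0.000002+0.000029i) = +0.000010+0.000006i  (running Σ = +0.000010+0.000006i)
  m=-3: (+0.147909-0.135483i) × (+0.000816-0.000384i) = +0.000069-0.000167i  (running Σ = +0.000079-0.000161i)
  m=-2: (-0.230211+0.124092i) × (-0.011680-0.010969i) = +0.004050+0.001076i  (running Σ = +0.004129+0.000914i)
  m=-1: (-0.212066+0.053516i) × (-0.061407+0.155093i) = +0.004722-0.036176i  (running Σ = +0.008852-0.035262i)
  m=0: (+0.231516-0.000000i) × (+0.812424+0.000000i) = +0.188089+0.000000i  (running Σ = +0.196941-0.035262i)
  m=1: (+0.212066+0.053516i) × (+0.061407+0.155093i) = +0.004722+0.036176i  (running Σ = +0.201663+0.000914i)
  m=2: (-0.230211-0.124092i) × (-0.011680+0.010969i) = +0.004050-0.001076i  (running Σ = +0.205713-0.000161i)
  m=3: (-0.147909-0.135483i) × (-0.000816-0.000384i) = +0.000069+0.000167i  (running Σ = +0.205782+0.000006i)
  m=4: (+0.229854+0.349287i) × (+0.000002-0.000029i) = +0.000010-0.000006i  (running Σ = +0.205792-0.000000i)
Accumulated sum +0.205792-0.000000i; after 4π/(2l+1) scaling, +0.287340-0.000000i ⇒ P_4 = 0.287340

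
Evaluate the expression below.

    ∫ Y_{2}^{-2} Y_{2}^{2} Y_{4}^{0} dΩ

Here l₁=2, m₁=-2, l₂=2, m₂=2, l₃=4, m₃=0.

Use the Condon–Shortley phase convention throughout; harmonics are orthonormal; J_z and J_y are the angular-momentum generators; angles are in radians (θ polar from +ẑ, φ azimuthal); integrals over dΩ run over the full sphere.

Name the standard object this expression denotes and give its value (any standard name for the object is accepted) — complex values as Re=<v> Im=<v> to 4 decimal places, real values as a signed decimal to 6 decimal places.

Gaunt coefficient, +0.040299

This is a Gaunt coefficient — the integral of a triple product of spherical harmonics over the sphere.
Rules hold: Σm=0, L=8 even, 0≤4≤4.
N = 5·5·9 = 225
Δ = 0!·4!·4!/9! = 1/630
Racah Σ t=0..0: t=0:+1/16 = 1/16
⇒ 3j(2 2 4; 0 0 0)² = 2/35, sgn +1
Racah Σ t=0..0: t=0:+1/576 = 1/576
⇒ 3j(2 2 4; -2 2 0)² = 1/630, sgn +1
4πI² = N·(3j₀)²·(3jₘ)² = 1/49
I = +1·√(0.0204082/4π) = 0.04029926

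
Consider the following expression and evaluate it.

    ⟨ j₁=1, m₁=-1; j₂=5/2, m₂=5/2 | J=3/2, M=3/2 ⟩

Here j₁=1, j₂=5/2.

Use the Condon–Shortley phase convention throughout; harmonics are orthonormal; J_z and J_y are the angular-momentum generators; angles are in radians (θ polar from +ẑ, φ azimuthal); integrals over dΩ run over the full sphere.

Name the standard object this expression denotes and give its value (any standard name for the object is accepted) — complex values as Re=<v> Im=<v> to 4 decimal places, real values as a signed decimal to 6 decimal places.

This is a Clebsch–Gordan (vector-coupling) coefficient.
√[4·2!0!3!/6! · 0!2!5!0!3!0!] = √(96)
  +(−1)^2/∏(2,0,0,3,0,0)! = 1/12  (running 1/12)
⟨..|..⟩ = √(96)·(1/12) = +0.816497

Clebsch–Gordan coefficient, +√(2/3) ≈ +0.816497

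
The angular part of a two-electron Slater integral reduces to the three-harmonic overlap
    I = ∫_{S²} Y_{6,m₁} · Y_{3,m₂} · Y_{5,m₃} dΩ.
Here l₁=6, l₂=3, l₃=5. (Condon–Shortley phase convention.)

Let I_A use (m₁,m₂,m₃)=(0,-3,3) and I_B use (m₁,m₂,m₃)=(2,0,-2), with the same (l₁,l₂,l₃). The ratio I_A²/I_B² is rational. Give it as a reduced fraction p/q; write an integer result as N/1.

7/2

l's match ⇒ only the (l;m) 3-j factors differ between A and B.
A: triangle coeff Δ(6,3,5) = 1/675675; Σ_t [0,0]: t=0:+1/69120 = 1/69120; (3j)²=4/429 [(6 3 5; 0 -3 3)], sign=+1
B: triangle coeff Δ(6,3,5) = 1/675675; Σ_t [1,3]: t=1:−1/8640 t=2:+1/5760 t=3:−1/60480 = 1/24192; (3j)²=8/3003 [(6 3 5; 2 0 -2)], sign=-1
I_A²/I_B² = (4/429)/(8/3003) = 7/2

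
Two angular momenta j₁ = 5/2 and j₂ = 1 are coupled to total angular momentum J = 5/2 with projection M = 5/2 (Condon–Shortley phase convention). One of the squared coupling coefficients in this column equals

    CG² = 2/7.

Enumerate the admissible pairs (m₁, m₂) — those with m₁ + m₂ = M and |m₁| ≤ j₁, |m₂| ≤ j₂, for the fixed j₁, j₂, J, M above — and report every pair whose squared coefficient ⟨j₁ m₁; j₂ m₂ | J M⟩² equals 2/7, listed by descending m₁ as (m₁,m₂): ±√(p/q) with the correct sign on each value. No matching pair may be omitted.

Admissible pairs with m₁+m₂ = M = 5/2: (3/2,1), (5/2,0)
  (m₁,m₂)=(5/2,0): CG² = 5/7, CG = +√(5/7)
  (m₁,m₂)=(3/2,1): CG² = 2/7, CG = −√(2/7)   ← matches the target
Pairs with CG² = 2/7: (3/2,1): −√(2/7)

(3/2,1): −√(2/7)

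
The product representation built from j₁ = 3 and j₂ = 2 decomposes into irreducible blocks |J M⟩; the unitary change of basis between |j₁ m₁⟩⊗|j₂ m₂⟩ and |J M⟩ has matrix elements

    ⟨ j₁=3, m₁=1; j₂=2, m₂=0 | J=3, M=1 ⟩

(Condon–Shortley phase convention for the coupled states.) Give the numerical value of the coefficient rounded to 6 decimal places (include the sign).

j₁+j₂−J=2  J+j₁−j₂=4  J−j₁+j₂=2  j₁+j₂+J+1=9
(j₁±m₁, j₂±m₂, J±M) = (4,2,2,2,4,2)
P² = 256/15
sum k=0..2:
  [0] +1/16 = 1/16
  [1] −1/6 = -1/6
  [2] +1/96 = 1/96
S = -3/32
C² = P²·S² = 3/20 ; C = -0.387298

−√(3/20) = -0.387298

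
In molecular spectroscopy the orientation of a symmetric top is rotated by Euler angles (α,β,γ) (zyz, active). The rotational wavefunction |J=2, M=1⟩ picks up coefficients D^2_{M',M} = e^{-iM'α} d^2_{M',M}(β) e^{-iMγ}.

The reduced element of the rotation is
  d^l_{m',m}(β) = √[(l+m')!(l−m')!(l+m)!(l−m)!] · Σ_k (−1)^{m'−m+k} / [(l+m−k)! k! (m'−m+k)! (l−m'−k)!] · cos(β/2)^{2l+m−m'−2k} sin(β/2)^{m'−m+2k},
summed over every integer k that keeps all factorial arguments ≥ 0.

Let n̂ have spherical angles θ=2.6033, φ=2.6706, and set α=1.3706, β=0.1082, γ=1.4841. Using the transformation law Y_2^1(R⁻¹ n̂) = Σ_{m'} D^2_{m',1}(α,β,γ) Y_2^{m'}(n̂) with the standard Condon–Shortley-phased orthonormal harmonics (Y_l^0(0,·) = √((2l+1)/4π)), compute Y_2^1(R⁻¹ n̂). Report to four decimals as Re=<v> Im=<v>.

Re=0.3317 Im=-0.1201

Need the full column D^2_{m',1} for m'=−2..2 at α=1.3706, β=0.1082, γ=1.4841.
cos(β/2)=0.998537, sin(β/2)=0.054074
d^2_{-2,1}: single k=3 term ⇒ +0.000316;  D = +0.000097+0.000300i
d^2_{-1,1}: k∈[2..3] ⇒ +0.008746 -0.000009 = +0.008738;  D = +0.008681-0.000990i
d^2_{0,1}: k∈[1..2] ⇒ +0.131872 -0.000387 = +0.131486;  D = +0.011385-0.130992i
d^2_{1,1}: k∈[0..1] ⇒ +0.994161 -0.008746 = +0.985414;  D = -0.945138-0.278846i
d^2_{2,1}: single k=0 term ⇒ -0.107673;  D = +0.050397-0.095151i
Y_2^{m'}(θ=2.6033,φ=2.6706) and Σ D·Y over m':
  (+0.0001+0.0003i)·(+0.0597+0.0821i)  (+0.0087-0.0010i)·(+0.3030+0.1543i)  (+0.0114-0.1310i)·(+0.3821+0.0000i)  (-0.9451-0.2788i)·(-0.3030+0.1543i)  (+0.0504-0.0952i)·(+0.0597-0.0821i)
Y_2^1(R⁻¹ n̂) = +0.331743-0.120149i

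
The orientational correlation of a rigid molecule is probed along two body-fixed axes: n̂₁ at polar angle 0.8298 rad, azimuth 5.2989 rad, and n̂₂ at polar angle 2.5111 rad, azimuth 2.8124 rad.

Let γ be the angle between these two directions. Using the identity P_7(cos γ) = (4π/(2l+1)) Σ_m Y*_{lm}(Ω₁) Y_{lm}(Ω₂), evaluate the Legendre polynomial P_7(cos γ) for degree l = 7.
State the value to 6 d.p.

Expand P_7 via completeness: Σ_{m} conj(Y_{7,m}) at Ω₁ times Y_{7,m} at Ω₂ —
  [-7]  conj(Y_{7,-7})(Ω₁) = (0.048882, -0.033933) ; Y_{7,-7}(Ω₂) = (0.008286, -0.009194) ; Δ = (0.000093, -0.000731)
  [-6]  conj(Y_{7,-6})(Ω₁) = (0.189366, 0.075081) ; Y_{7,-6}(Ω₂) = (0.024963, -0.058333) ; Δ = (0.009107, -0.009172)
  [-5]  conj(Y_{7,-5})(Ω₁) = (0.081959, 0.386352) ; Y_{7,-5}(Ω₂) = (0.014682, -0.194954) ; Δ = (0.076524, -0.010306)
  [-4]  conj(Y_{7,-4})(Ω₁) = (-0.300342, 0.306502) ; Y_{7,-4}(Ω₂) = (-0.098641, -0.379921) ; Δ = (0.146073, 0.083873)
  [-3]  conj(Y_{7,-3})(Ω₁) = (-0.114202, -0.021814) ; Y_{7,-3}(Ω₂) = (-0.259804, -0.393775) ; Δ = (0.021080, 0.050637)
  [-2]  conj(Y_{7,-2})(Ω₁) = (0.120973, 0.287912) ; Y_{7,-2}(Ω₂) = (-0.142568, -0.110279) ; Δ = (0.014504, -0.054388)
  [-1]  conj(Y_{7,-1})(Ω₁) = (-0.147998, 0.222716) ; Y_{7,-1}(Ω₂) = (0.302370, 0.103297) ; Δ = (-0.067756, 0.052055)
  [+0]  conj(Y_{7,0})(Ω₁) = (0.241280, -0.000000) ; Y_{7,0}(Ω₂) = (0.293997, 0.000000) ; Δ = (0.070936, 0.000000)
  [+1]  conj(Y_{7,1})(Ω₁) = (0.147998, 0.222716) ; Y_{7,1}(Ω₂) = (-0.302370, 0.103297) ; Δ = (-0.067756, -0.052055)
  [+2]  conj(Y_{7,2})(Ω₁) = (0.120973, -0.287912) ; Y_{7,2}(Ω₂) = (-0.142568, 0.110279) ; Δ = (0.014504, 0.054388)
  [+3]  conj(Y_{7,3})(Ω₁) = (0.114202, -0.021814) ; Y_{7,3}(Ω₂) = (0.259804, -0.393775) ; Δ = (0.021080, -0.050637)
  [+4]  conj(Y_{7,4})(Ω₁) = (-0.300342, -0.306502) ; Y_{7,4}(Ω₂) = (-0.098641, 0.379921) ; Δ = (0.146073, -0.083873)
  [+5]  conj(Y_{7,5})(Ω₁) = (-0.081959, 0.386352) ; Y_{7,5}(Ω₂) = (-0.014682, -0.194954) ; Δ = (0.076524, 0.010306)
  [+6]  conj(Y_{7,6})(Ω₁) = (0.189366, -0.075081) ; Y_{7,6}(Ω₂) = (0.024963, 0.058333) ; Δ = (0.009107, 0.009172)
  [+7]  conj(Y_{7,7})(Ω₁) = (-0.048882, -0.033933) ; Y_{7,7}(Ω₂) = (-0.008286, -0.009194) ; Δ = (0.000093, 0.000731)
Total Σ_m = (0.470185, 0.000000). Multiply by 0.837758: (0.393901, 0.000000). P_7(cos γ) = 0.393901

0.393901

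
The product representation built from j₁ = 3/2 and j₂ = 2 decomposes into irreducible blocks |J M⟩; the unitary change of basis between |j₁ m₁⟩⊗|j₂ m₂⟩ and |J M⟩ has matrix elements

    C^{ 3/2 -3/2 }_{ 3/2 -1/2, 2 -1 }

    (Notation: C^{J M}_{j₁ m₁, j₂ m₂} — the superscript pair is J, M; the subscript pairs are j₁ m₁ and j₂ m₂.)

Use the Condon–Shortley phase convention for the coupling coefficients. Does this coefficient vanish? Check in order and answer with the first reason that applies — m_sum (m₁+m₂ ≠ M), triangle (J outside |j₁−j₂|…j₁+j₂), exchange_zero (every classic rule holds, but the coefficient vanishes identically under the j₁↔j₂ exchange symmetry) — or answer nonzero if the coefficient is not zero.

m-sum: m₁+m₂ = -1/2+(-1) = -3/2, M = -3/2  ✓
triangle: |j₁−j₂| = 1/2 ≤ J = 3/2 ≤ j₁+j₂ = 7/2  ✓
exchange: j₁≠j₂ or m₁≠m₂ — the exchange symmetry imposes no constraint here
value check: CG = −√(2/5) = -0.632456 ≠ 0

nonzero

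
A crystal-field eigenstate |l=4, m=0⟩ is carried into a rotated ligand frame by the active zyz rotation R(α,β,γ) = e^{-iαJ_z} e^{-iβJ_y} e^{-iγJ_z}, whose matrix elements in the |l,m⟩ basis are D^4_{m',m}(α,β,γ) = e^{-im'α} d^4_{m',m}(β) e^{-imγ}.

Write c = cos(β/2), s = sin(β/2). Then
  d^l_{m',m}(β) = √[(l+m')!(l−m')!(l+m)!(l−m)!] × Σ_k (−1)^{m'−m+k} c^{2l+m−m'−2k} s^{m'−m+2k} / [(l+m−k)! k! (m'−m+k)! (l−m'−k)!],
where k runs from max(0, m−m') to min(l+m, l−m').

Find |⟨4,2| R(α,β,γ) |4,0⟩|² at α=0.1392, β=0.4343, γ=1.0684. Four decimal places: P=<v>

P=0.1110

Split into d^4_{2,0}(β=0.4343) × two z-phases.
c=cos(0.434300/2)=0.976515, s=sin(0.434300/2)=0.215447; N=√[720·2·24·24]=910.735966
k: max(0,(0)−(2))=0 … min(4+(0),4−(2))=2
  k=0: (−1)^2·910.7360/(96)·0.9765^6·0.2154^2 = +0.381838
  k=1: (−1)^3·910.7360/(36)·0.9765^4·0.2154^4 = -0.049565
  k=2: (−1)^4·910.7360/(96)·0.9765^2·0.2154^6 = +0.000905
d^4_{2,0}(0.4343) = +0.381838 -0.049565 +0.000905 = +0.333178
|D^4_{2,0}|² = |d^4_{2,0}(β)|² = (+0.333178)² = 0.111007 (the z-rotation phases have unit modulus)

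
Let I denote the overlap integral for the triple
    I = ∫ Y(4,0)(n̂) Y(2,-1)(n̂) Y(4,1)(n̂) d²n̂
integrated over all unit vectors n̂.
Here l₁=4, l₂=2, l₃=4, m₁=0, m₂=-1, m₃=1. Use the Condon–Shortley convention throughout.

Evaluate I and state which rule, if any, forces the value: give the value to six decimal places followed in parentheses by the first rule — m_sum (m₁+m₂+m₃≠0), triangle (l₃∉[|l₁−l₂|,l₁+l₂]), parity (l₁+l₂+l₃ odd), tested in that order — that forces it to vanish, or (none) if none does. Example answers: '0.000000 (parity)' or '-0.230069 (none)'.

-0.044869 (none)

m-sum 0 ✓  L=10 even ✓  2≤4≤6 ✓
Π(2lᵢ+1) = 9×5×9 = 405
triangle coeff Δ(4,2,4) = 1/13860
Σ_t [0,2]: t=0:+1/192 t=1:−1/36 t=2:+1/192 = -5/288
(3j)²=20/693 [(4 2 4; 0 0 0)], sign=-1
Σ_t [0,1]: t=0:+1/96 t=1:−1/72 = -1/288
(3j)²=1/462 [(4 2 4; 0 -1 1)], sign=+1
⇒ 4πI² = 150/5929
I = (-1)√(150/5929/(4π)) = -0.04486937
No selection rule forces the value: the integral is nonzero (none).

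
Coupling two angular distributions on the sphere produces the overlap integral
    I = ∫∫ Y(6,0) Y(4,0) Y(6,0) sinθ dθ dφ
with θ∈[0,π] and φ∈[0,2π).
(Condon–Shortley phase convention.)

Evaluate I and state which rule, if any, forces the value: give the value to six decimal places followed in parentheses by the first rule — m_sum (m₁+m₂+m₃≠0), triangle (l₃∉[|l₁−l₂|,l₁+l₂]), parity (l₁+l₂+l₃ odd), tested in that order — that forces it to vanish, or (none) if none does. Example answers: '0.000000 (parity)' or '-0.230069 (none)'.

0.126716 (none)

Checks pass: Σm=0; 16 even; l₃=6∈[2,10].
(2·6+1)(2·4+1)(2·6+1) = 1521
Δ: 4! 8! 4! / 17! → 1/15315300
sum: t=0:+1/829440 t=1:−1/25920 t=2:+1/9216 t=3:−1/25920 t=4:+1/829440 = 7/207360
3j²(6 4 6; 0 0 0) = Δ·Π!·Σ² = 28/2431  (sign +1)
(m-triple is (0,0,0) — same symbol as above.)
combine: 4πI² = 1521·28/2431·28/2431 = 7056/34969
take √, sign +1: I = 0.12671638
No selection rule forces the value: the integral is nonzero (none).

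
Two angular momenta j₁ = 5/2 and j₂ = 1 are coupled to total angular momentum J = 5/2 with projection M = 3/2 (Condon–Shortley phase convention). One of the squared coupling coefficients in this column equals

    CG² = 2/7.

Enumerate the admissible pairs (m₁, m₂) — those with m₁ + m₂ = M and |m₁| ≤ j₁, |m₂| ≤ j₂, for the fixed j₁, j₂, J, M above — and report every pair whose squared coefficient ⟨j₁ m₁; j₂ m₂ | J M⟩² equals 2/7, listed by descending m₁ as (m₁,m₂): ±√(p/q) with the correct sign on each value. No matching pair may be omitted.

(5/2,-1): +√(2/7)

Admissible pairs with m₁+m₂ = M = 3/2: (1/2,1), (3/2,0), (5/2,-1)
  (m₁,m₂)=(5/2,-1): CG² = 2/7, CG = +√(2/7)   ← matches the target
  (m₁,m₂)=(3/2,0): CG² = 9/35, CG = +√(9/35)
  (m₁,m₂)=(1/2,1): CG² = 16/35, CG = −√(16/35)
Pairs with CG² = 2/7: (5/2,-1): +√(2/7)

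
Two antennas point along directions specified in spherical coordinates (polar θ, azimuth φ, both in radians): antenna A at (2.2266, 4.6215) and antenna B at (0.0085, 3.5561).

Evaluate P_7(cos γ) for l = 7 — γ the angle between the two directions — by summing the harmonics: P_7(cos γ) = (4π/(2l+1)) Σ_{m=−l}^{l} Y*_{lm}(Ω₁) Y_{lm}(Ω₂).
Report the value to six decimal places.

Addition theorem: P_7(cos γ) = (4π/15) Σ_m Y*_{lm}(Ω₁) Y_{lm}(Ω₂), m = −7…7:
  m=-7: (0.05836 + 0.07901j) × (0.00000 + 0.00000j) = 0.00000 + 0.00000j  (running Σ = 0.00000 + 0.00000j)
  m=-6: (0.24176 - 0.14668j) × (-0.00000 - 0.00000j) = -0.00000 - 0.00000j  (running Σ = -0.00000 - 0.00000j)
  m=-5: (-0.19312 - 0.39529j) × (0.00000 + 0.00000j) = 0.00000 - 0.00000j  (running Σ = 0.00000 - 0.00000j)
  m=-4: (-0.30268 + 0.11516j) × (-0.00000 - 0.00000j) = 0.00000 + 0.00000j  (running Σ = 0.00000 + 0.00000j)
  m=-3: (-0.02624 - 0.09384j) × (-0.00000 + 0.00001j) = 0.00000 + 0.00000j  (running Σ = 0.00000 + 0.00000j)
  m=-2: (-0.36135 + 0.06642j) × (0.00037 - 0.00040j) = -0.00011 + 0.00017j  (running Σ = -0.00011 + 0.00017j)
  m=-1: (0.00546 + 0.05987j) × (-0.03179 + 0.01399j) = -0.00101 - 0.00183j  (running Σ = -0.00112 - 0.00166j)
  m=0: (-0.34842 + 0.00000j) × (1.09144 + 0.00000j) = -0.38029 + 0.00000j  (running Σ = -0.38140 - 0.00166j)
  m=1: (-0.00546 + 0.05987j) × (0.03179 + 0.01399j) = -0.00101 + 0.00183j  (running Σ = -0.38241 + 0.00017j)
  m=2: (-0.36135 - 0.06642j) × (0.00037 + 0.00040j) = -0.00011 - 0.00017j  (running Σ = -0.38252 + 0.00000j)
  m=3: (0.02624 - 0.09384j) × (0.00000 + 0.00001j) = 0.00000 - 0.00000j  (running Σ = -0.38252 + 0.00000j)
  m=4: (-0.30268 - 0.11516j) × (-0.00000 + 0.00000j) = 0.00000 - 0.00000j  (running Σ = -0.38252 - 0.00000j)
  m=5: (0.19312 - 0.39529j) × (-0.00000 + 0.00000j) = 0.00000 + 0.00000j  (running Σ = -0.38252 - 0.00000j)
  m=6: (0.24176 + 0.14668j) × (-0.00000 + 0.00000j) = -0.00000 + 0.00000j  (running Σ = -0.38252 + 0.00000j)
  m=7: (-0.05836 + 0.07901j) × (-0.00000 + 0.00000j) = 0.00000 - 0.00000j  (running Σ = -0.38252 - 0.00000j)
Total Σ_m = -0.38252 - 0.00000j. Multiply by 0.837758: -0.32046 - 0.00000j. P_7(cos γ) = -0.320458

-0.320458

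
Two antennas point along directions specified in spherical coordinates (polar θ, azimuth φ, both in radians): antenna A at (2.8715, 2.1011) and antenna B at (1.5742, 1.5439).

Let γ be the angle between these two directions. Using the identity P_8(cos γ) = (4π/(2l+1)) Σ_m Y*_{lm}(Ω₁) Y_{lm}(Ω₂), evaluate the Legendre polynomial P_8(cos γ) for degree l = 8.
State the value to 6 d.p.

Expand P_8 via completeness: Σ_{m} conj(Y_{8,m}) at Ω₁ times Y_{8,m} at Ω₂ —
  [-8]  conj(Y_{8,-8})(Ω₁) = (-0.000006, -0.000012) ; Y_{8,-8}(Ω₂) = (0.503520, 0.110046) ; Δ = (-0.000002, -0.000007)
  [-7]  conj(Y_{8,-7})(Ω₁) = (0.000103, -0.000161) ; Y_{8,-7}(Ω₂) = (0.001313, -0.006893) ; Δ = (-0.000001, -0.000001)
  [-6]  conj(Y_{8,-6})(Ω₁) = (0.001755, 0.000071) ; Y_{8,-6}(Ω₂) = (0.371448, 0.060469) ; Δ = (0.000648, 0.000132)
  [-5]  conj(Y_{8,-5})(Ω₁) = (0.005453, 0.010222) ; Y_{8,-5}(Ω₂) = (0.001113, -0.008227) ; Δ = (0.000090, -0.000033)
  [-4]  conj(Y_{8,-4})(Ω₁) = (-0.029528, 0.048117) ; Y_{8,-4}(Ω₂) = (0.336227, 0.036313) ; Δ = (-0.011675, 0.015106)
  [-3]  conj(Y_{8,-3})(Ω₁) = (-0.199773, -0.004019) ; Y_{8,-3}(Ω₂) = (0.000719, -0.008889) ; Δ = (-0.000179, 0.001773)
  [-2]  conj(Y_{8,-2})(Ω₁) = (-0.234012, -0.418172) ; Y_{8,-2}(Ω₂) = (0.321955, 0.017336) ; Δ = (-0.068092, -0.138689)
  [-1]  conj(Y_{8,-1})(Ω₁) = (0.320411, -0.546474) ; Y_{8,-1}(Ω₂) = (0.000247, -0.009181) ; Δ = (-0.004938, -0.003077)
  [+0]  conj(Y_{8,0})(Ω₁) = (0.066817, -0.000000) ; Y_{8,0}(Ω₂) = (0.317904, 0.000000) ; Δ = (0.021241, 0.000000)
  [+1]  conj(Y_{8,1})(Ω₁) = (-0.320411, -0.546474) ; Y_{8,1}(Ω₂) = (-0.000247, -0.009181) ; Δ = (-0.004938, 0.003077)
  [+2]  conj(Y_{8,2})(Ω₁) = (-0.234012, 0.418172) ; Y_{8,2}(Ω₂) = (0.321955, -0.017336) ; Δ = (-0.068092, 0.138689)
  [+3]  conj(Y_{8,3})(Ω₁) = (0.199773, -0.004019) ; Y_{8,3}(Ω₂) = (-0.000719, -0.008889) ; Δ = (-0.000179, -0.001773)
  [+4]  conj(Y_{8,4})(Ω₁) = (-0.029528, -0.048117) ; Y_{8,4}(Ω₂) = (0.336227, -0.036313) ; Δ = (-0.011675, -0.015106)
  [+5]  conj(Y_{8,5})(Ω₁) = (-0.005453, 0.010222) ; Y_{8,5}(Ω₂) = (-0.001113, -0.008227) ; Δ = (0.000090, 0.000033)
  [+6]  conj(Y_{8,6})(Ω₁) = (0.001755, -0.000071) ; Y_{8,6}(Ω₂) = (0.371448, -0.060469) ; Δ = (0.000648, -0.000132)
  [+7]  conj(Y_{8,7})(Ω₁) = (-0.000103, -0.000161) ; Y_{8,7}(Ω₂) = (-0.001313, -0.006893) ; Δ = (-0.000001, 0.000001)
  [+8]  conj(Y_{8,8})(Ω₁) = (-0.000006, 0.000012) ; Y_{8,8}(Ω₂) = (0.503520, -0.110046) ; Δ = (-0.000002, 0.000007)
Σ over m = (-0.147058, 0.000000); ×(4π/17) → (-0.108705, 0.000000). Real part: -0.108705

-0.108705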